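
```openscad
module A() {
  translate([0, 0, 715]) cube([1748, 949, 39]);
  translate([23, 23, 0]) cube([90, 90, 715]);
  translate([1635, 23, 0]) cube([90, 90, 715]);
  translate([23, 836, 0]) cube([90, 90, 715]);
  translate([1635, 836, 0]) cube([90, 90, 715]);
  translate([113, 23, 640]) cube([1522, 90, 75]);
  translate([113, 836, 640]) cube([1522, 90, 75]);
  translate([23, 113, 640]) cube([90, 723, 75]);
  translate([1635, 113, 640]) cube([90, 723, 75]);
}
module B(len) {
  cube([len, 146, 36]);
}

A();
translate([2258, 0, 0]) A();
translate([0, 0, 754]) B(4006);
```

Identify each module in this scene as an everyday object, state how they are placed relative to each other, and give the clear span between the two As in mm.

A is a table. B is a beam. A beam spans the tops of two tables. The clear span between the two tables is 510 mm.

Second table starts at x = 2258; first ends at x = 1748; clear span = 2258 − 1748 = 510 mm.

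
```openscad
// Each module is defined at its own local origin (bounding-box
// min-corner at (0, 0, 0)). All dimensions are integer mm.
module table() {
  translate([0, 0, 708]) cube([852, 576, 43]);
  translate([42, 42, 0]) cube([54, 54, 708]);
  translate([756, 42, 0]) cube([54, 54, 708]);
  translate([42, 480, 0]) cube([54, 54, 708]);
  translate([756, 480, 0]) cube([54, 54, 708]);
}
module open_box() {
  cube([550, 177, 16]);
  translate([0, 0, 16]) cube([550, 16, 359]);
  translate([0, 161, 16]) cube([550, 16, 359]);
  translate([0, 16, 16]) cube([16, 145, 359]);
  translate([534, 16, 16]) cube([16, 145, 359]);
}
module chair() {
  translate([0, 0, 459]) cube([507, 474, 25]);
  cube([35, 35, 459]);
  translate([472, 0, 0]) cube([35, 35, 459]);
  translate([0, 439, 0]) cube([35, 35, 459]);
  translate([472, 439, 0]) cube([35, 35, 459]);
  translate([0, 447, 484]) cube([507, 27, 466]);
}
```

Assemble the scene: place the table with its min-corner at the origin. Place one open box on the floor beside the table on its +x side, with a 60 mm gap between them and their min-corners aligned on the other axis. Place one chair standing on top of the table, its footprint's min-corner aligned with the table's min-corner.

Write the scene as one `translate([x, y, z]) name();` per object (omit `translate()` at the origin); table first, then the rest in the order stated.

table();
translate([912, 0, 0]) open_box();
translate([0, 0, 751]) chair();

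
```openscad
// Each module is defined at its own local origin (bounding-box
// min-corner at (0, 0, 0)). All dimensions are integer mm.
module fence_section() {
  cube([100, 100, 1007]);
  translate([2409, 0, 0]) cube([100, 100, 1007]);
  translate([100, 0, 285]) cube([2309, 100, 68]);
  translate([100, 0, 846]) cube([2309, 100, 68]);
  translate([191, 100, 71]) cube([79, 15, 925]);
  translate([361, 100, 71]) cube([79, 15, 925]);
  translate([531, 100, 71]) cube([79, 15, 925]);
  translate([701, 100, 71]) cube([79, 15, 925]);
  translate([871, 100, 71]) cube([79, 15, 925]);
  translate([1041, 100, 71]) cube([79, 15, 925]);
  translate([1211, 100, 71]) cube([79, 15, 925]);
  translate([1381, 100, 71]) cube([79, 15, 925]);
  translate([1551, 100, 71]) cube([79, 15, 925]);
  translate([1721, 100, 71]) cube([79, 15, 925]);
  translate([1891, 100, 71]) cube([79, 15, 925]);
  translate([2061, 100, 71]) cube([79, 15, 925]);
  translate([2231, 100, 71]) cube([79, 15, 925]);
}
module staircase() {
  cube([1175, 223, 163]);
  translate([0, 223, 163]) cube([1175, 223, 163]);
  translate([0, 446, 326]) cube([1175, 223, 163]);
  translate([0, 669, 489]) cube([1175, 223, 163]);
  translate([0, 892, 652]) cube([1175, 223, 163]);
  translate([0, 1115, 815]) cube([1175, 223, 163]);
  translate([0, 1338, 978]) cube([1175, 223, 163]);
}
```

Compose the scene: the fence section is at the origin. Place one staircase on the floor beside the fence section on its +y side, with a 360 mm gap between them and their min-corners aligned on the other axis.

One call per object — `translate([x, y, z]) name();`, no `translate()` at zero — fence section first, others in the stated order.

fence_section();
translate([0, 475, 0]) staircase();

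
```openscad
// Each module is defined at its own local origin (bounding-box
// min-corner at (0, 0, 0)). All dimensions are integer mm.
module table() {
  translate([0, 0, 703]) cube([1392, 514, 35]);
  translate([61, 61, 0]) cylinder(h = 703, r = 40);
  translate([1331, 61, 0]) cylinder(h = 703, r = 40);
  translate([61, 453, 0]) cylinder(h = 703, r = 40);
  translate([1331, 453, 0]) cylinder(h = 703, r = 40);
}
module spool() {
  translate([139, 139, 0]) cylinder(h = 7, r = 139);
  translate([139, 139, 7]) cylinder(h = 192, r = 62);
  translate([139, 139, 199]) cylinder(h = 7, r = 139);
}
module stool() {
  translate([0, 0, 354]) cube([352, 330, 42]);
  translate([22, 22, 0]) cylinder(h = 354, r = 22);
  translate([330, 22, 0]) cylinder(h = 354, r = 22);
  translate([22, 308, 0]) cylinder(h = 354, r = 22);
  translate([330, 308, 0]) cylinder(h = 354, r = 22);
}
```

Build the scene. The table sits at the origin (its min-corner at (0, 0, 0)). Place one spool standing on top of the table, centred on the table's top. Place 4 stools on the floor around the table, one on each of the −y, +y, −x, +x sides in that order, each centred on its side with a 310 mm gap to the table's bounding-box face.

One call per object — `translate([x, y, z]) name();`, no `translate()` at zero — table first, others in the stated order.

table();
translate([557, 118, 738]) spool();
translate([520, -640, 0]) stool();
translate([520, 824, 0]) stool();
translate([-662, 92, 0]) stool();
translate([1702, 92, 0]) stool();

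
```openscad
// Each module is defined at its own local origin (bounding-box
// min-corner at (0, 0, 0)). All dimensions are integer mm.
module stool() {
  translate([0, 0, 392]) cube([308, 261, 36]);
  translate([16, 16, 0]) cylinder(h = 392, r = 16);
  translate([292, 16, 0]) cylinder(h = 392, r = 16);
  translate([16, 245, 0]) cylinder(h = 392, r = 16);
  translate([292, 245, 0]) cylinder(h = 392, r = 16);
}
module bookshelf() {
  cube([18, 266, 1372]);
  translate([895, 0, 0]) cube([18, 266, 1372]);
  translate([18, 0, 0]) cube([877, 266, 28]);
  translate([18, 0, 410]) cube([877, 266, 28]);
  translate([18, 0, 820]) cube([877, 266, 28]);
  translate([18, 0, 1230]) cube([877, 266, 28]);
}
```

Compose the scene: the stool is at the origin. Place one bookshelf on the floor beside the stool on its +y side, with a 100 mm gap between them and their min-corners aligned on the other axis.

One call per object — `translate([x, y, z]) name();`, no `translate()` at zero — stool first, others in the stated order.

stool();
translate([0, 361, 0]) bookshelf();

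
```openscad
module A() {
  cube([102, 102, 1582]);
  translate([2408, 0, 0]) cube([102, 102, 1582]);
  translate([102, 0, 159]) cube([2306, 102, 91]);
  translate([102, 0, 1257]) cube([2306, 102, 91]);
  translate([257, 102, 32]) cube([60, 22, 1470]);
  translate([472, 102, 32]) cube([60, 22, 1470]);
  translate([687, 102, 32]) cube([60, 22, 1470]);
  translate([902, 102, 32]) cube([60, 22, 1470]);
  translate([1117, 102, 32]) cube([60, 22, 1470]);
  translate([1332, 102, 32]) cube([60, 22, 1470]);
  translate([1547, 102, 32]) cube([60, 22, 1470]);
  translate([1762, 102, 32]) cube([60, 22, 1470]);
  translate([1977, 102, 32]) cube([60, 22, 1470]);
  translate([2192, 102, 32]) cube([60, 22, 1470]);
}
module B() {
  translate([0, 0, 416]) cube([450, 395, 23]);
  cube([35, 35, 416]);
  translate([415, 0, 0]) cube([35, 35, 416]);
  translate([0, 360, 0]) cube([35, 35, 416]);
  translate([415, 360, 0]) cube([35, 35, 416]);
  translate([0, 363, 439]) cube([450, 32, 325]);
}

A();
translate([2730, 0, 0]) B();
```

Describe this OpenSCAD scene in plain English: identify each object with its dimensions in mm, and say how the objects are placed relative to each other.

A is a fence section. Two 102×102 mm posts, 1582 mm tall, stand on the floor with a clear span of 2306 mm between their inner faces. Two horizontal rails of 102×91 mm section span the gap between the posts with their undersides at z = 159 mm and z = 1257 mm, flush with the posts' −y face. 10 pickets, each 60 mm wide, 22 mm thick and 1470 mm tall, are fixed to the +y face of the rails with their bottoms at z = 32 mm, evenly spaced across the span with equal gaps (rounded down to the nearest mm) at the −x end and between each pair — any rounding remainder accumulates at the +x end.

B is a chair. The seat is a 450×395×23 mm slab with its top at z = 439 mm, on four 35×35 mm corner legs (flush with the seat edges, standing on z = 0). A flat backrest 32 mm thick, 325 mm tall, spans the full seat width and rises from the seat top along its +y edge, rear face flush with the rear of the seat.

The chair is on the floor beside the fence section on its +x side.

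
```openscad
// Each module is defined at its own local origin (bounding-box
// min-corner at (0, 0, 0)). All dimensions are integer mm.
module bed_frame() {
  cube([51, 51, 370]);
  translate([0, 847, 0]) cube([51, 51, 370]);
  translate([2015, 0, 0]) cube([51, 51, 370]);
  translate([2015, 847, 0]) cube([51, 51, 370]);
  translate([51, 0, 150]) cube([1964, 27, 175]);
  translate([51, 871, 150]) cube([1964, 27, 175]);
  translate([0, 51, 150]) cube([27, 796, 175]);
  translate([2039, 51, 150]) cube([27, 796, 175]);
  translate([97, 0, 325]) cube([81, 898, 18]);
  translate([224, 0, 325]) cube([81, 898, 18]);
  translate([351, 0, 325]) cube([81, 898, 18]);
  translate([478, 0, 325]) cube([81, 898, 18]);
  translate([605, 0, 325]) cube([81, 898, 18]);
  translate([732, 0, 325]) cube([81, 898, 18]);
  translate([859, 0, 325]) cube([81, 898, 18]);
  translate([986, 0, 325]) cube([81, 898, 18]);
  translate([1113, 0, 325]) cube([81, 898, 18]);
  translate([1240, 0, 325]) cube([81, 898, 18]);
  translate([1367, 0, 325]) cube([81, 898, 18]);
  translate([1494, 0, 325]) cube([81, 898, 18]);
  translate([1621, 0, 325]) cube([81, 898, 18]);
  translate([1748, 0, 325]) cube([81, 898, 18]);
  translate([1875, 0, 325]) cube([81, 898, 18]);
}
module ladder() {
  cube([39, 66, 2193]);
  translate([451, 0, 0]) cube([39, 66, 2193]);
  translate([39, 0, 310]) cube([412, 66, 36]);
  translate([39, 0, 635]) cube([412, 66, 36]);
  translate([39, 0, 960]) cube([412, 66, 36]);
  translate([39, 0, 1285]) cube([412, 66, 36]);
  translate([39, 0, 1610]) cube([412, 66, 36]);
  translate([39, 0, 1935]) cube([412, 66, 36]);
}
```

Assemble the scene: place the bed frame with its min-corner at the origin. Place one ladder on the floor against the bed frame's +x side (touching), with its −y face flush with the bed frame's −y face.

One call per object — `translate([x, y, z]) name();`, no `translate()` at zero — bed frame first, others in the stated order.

bed_frame();
translate([2066, 0, 0]) ladder();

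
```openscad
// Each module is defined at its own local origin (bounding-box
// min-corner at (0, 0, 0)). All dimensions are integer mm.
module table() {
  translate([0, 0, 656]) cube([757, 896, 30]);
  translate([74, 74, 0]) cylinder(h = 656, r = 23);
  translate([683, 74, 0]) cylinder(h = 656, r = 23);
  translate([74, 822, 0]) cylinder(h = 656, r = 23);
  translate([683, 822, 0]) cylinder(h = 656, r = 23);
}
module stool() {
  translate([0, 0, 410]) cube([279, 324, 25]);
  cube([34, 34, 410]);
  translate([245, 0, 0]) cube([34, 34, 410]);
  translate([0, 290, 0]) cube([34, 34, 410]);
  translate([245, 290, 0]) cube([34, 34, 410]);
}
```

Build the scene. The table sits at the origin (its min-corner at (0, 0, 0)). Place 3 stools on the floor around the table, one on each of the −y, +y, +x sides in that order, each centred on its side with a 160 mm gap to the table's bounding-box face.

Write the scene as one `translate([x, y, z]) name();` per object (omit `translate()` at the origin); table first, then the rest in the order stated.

table();
translate([239, -484, 0]) stool();
translate([239, 1056, 0]) stool();
translate([917, 286, 0]) stool();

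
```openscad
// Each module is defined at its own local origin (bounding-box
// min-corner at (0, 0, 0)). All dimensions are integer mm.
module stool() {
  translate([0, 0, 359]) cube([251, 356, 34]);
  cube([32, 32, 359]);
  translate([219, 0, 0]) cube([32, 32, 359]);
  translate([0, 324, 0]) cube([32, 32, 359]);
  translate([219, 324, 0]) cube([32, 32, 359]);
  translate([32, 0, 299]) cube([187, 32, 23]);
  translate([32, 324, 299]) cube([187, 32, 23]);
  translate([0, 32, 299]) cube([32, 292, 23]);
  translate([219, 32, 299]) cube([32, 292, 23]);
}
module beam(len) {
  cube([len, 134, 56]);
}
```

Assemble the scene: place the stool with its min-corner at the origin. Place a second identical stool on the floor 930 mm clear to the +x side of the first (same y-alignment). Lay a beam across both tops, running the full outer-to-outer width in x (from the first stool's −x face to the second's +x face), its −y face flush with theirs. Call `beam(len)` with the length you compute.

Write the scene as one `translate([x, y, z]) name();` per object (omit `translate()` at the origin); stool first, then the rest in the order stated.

stool();
translate([1181, 0, 0]) stool();
translate([0, 0, 393]) beam(1432);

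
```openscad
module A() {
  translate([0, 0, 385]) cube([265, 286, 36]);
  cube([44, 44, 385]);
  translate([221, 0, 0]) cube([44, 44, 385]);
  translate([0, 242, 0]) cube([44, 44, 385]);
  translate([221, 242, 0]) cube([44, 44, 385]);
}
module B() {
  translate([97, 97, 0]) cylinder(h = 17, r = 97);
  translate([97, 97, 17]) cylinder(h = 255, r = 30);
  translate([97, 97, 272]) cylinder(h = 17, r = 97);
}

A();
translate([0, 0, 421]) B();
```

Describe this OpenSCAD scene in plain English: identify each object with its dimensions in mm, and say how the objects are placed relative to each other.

A is a four-legged stool. The seat is 265×286 mm, 36 mm thick, top at z = 421 mm. It stands on four square legs, each 44×44 mm in cross-section, from z = 0 to the seat underside, each flush with a corner of the seat.

B is a spool: two coaxial disc flanges of radius 97 mm and thickness 17 mm, joined by a core cylinder of radius 30 mm and height 255 mm. The lower flange rests on z = 0 and the three cylinders share a vertical axis.

The spool is on top of the stool.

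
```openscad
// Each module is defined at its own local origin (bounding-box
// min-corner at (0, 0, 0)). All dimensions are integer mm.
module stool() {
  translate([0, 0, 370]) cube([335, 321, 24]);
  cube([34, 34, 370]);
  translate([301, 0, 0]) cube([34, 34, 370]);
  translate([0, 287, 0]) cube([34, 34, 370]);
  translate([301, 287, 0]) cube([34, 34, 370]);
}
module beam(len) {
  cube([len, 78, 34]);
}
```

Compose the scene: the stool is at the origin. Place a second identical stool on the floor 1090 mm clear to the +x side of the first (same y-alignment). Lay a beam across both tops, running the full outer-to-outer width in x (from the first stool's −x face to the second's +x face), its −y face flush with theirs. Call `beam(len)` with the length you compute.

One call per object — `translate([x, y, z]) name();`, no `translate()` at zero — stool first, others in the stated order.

stool();
translate([1425, 0, 0]) stool();
translate([0, 0, 394]) beam(1760);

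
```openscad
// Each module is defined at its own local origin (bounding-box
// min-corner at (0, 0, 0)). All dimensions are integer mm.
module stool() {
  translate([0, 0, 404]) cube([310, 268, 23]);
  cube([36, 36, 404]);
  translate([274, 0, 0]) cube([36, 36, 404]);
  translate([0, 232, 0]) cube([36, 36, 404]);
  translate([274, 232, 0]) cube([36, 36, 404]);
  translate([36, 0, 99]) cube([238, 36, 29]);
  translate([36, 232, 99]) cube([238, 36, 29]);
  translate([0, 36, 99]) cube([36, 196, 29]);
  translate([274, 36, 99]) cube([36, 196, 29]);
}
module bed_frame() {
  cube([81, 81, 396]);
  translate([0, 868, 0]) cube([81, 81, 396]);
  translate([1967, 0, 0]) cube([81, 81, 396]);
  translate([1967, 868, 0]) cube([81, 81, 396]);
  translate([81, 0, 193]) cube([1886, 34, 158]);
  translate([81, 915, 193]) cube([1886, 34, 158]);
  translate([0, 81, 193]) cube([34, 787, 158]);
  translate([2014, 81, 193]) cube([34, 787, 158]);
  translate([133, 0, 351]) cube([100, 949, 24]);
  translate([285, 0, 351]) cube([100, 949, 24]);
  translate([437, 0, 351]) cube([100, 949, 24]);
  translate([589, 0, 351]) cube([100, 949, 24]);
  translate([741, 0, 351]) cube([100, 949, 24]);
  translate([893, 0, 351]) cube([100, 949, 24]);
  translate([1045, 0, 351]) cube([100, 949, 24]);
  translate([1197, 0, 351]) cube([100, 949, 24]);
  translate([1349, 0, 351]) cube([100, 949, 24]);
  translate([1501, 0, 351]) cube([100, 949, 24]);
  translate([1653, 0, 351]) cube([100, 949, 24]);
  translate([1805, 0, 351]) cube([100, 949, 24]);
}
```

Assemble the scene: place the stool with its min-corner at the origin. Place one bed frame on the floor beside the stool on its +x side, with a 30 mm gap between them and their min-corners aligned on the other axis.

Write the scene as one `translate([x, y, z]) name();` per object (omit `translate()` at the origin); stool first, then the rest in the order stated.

stool();
translate([340, 0, 0]) bed_frame();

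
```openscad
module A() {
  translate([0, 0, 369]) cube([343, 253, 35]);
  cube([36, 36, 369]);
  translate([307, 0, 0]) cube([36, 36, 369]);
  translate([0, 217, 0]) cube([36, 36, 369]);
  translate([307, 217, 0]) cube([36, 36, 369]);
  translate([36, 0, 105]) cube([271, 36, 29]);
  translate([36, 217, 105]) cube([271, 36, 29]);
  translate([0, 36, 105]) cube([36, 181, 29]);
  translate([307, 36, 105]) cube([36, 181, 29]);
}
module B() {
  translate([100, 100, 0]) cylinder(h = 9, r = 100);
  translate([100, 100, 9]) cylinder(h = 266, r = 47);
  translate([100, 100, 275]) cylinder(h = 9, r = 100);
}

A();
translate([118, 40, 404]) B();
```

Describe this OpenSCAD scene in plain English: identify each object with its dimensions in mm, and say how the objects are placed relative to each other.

A is a four-legged stool. The seat is a 343×253×35 mm slab whose top surface is at z = 404 mm; four square legs, each 36×36 mm in cross-section, run from the floor (z = 0) to the underside of the seat, each flush with a corner of the seat. Four stretchers, 36 mm wide and 29 mm tall, connect adjacent legs with their undersides at z = 105 mm, each running between the inner faces of the legs it joins and aligned with the legs' outer faces on the other axis.

B is a spool: two coaxial disc flanges of radius 100 mm and thickness 9 mm, joined by a core cylinder of radius 47 mm and height 266 mm. The lower flange rests on z = 0 and the three cylinders share a vertical axis.

The spool is on top of the stool.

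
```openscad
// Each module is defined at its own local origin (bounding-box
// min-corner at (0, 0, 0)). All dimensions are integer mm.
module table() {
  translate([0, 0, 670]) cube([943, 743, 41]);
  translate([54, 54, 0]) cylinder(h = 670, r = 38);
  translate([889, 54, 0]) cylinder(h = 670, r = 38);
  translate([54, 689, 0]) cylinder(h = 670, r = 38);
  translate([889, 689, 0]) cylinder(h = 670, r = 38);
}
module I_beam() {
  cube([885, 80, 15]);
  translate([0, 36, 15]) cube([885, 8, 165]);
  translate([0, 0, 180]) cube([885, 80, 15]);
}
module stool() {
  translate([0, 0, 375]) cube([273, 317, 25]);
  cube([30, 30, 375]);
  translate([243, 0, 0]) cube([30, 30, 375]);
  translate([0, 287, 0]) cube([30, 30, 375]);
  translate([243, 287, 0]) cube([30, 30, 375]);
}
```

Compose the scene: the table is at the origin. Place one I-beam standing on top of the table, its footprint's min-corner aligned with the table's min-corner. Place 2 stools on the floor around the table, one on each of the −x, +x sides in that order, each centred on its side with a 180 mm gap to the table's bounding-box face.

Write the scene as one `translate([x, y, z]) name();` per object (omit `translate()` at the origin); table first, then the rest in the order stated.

table();
translate([0, 0, 711]) I_beam();
translate([-453, 213, 0]) stool();
translate([1123, 213, 0]) stool();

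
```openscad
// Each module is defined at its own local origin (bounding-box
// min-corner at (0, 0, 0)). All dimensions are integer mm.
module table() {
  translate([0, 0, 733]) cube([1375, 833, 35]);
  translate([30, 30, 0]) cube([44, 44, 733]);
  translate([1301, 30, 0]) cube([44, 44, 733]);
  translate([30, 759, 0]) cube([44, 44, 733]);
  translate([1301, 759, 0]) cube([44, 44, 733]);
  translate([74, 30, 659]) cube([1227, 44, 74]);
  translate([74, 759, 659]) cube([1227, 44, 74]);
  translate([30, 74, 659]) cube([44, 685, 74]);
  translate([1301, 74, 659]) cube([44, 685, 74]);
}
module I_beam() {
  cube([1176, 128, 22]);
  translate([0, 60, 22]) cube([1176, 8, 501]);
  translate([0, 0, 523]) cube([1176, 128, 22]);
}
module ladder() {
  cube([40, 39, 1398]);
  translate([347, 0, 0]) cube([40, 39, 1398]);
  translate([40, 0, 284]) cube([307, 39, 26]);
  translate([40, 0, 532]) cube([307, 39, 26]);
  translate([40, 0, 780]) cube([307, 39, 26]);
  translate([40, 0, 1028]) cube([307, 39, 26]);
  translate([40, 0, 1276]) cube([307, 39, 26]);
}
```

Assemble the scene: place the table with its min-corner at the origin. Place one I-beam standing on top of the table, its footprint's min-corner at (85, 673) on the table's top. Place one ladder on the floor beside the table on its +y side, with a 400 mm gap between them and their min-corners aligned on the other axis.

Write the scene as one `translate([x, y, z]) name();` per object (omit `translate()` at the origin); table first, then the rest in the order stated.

table();
translate([85, 673, 768]) I_beam();
translate([0, 1233, 0]) ladder();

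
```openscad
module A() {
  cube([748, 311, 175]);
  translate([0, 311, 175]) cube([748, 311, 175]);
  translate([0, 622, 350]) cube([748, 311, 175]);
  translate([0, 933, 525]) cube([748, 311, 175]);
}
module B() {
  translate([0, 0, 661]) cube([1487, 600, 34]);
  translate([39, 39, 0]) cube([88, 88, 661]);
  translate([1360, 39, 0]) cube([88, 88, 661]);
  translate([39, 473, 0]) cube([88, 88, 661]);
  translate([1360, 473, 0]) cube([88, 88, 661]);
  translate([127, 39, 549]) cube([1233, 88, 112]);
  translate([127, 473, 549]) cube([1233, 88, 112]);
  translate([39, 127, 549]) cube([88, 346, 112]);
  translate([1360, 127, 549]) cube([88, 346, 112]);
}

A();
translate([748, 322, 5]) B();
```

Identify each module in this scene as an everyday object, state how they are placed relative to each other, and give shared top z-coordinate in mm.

A is a staircase. B is a table. The table is beside the staircase with their tops flush at z = 700. The shared top z-coordinate is 700 mm.

Both tops at z = 700 mm.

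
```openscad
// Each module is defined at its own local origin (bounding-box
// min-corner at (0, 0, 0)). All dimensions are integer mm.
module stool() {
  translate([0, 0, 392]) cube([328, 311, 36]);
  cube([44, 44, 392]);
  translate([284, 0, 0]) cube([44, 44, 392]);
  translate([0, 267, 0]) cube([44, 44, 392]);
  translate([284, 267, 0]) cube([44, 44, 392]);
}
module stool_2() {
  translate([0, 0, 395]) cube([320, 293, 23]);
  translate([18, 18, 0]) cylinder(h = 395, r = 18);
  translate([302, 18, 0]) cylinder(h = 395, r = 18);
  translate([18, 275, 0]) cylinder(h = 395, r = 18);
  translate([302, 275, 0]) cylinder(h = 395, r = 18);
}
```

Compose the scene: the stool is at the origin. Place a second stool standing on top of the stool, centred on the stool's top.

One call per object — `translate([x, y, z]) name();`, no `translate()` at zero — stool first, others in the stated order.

stool();
translate([4, 9, 428]) stool_2();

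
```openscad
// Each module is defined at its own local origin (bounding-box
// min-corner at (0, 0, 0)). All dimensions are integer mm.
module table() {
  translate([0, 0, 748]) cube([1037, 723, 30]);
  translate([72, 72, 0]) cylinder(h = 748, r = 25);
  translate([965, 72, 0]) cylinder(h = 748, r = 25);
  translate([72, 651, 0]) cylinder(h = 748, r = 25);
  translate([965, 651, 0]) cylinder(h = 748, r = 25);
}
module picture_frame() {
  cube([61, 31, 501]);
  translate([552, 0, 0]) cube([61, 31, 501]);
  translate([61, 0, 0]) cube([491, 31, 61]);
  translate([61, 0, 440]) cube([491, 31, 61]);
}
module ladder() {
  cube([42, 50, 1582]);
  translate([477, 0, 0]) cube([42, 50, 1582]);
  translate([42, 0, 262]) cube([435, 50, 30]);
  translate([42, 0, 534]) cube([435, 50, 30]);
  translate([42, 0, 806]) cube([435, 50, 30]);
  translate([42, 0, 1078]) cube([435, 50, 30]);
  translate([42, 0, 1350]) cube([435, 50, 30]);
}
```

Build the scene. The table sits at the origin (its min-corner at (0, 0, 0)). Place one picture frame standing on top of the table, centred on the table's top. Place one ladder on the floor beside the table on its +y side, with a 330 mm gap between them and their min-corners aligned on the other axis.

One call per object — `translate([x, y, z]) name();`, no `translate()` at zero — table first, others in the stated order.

table();
translate([212, 346, 778]) picture_frame();
translate([0, 1053, 0]) ladder();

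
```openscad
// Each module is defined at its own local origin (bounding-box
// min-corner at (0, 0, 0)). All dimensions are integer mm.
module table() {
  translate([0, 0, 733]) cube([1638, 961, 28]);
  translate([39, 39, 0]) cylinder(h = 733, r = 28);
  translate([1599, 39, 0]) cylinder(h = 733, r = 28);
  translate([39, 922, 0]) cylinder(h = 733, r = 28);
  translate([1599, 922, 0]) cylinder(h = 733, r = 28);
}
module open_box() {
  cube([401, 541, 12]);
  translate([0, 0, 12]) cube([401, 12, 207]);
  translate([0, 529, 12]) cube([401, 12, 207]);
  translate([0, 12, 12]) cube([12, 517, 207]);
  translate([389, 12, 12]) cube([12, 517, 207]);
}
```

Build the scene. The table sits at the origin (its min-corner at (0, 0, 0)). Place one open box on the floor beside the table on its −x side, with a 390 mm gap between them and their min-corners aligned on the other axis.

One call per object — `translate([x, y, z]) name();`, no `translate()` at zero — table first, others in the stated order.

table();
translate([-791, 0, 0]) open_box();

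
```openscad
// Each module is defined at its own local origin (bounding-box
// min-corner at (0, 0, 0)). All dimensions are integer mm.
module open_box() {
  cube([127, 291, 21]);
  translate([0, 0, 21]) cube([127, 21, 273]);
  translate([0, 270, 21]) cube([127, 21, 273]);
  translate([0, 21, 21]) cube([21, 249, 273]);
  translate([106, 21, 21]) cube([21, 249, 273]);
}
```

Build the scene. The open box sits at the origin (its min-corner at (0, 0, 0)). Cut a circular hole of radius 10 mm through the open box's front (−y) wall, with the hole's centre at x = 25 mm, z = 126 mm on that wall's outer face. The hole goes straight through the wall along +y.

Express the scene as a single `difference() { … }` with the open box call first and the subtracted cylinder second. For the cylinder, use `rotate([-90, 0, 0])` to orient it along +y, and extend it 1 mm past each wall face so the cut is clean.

difference() {
  open_box();
  translate([25, -1, 126]) rotate([-90, 0, 0]) cylinder(h = 23, r = 10);
}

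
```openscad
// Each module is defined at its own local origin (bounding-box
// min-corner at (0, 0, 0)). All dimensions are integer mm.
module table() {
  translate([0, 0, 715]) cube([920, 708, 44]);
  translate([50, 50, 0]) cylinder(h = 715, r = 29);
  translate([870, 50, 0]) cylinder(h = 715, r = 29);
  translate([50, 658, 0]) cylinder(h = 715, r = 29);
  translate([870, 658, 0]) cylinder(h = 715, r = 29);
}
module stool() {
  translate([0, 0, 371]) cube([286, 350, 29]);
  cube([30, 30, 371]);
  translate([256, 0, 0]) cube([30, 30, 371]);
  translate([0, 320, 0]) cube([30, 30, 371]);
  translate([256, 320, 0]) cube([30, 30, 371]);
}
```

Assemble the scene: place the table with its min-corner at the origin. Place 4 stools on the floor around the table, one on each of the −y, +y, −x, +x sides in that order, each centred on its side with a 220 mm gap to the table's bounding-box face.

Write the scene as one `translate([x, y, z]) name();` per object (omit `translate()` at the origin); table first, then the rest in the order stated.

table();
translate([317, -570, 0]) stool();
translate([317, 928, 0]) stool();
translate([-506, 179, 0]) stool();
translate([1140, 179, 0]) stool();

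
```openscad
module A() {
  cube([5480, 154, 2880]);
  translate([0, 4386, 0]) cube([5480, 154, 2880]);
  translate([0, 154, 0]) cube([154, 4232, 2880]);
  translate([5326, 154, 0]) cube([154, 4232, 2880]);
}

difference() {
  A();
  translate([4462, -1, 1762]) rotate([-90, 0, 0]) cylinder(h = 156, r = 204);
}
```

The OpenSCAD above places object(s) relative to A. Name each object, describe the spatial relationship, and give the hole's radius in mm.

A is a house frame. The house frame has a circular hole through its front wall. The hole's radius is 204 mm.

The subtracted cylinder has r = 204 mm.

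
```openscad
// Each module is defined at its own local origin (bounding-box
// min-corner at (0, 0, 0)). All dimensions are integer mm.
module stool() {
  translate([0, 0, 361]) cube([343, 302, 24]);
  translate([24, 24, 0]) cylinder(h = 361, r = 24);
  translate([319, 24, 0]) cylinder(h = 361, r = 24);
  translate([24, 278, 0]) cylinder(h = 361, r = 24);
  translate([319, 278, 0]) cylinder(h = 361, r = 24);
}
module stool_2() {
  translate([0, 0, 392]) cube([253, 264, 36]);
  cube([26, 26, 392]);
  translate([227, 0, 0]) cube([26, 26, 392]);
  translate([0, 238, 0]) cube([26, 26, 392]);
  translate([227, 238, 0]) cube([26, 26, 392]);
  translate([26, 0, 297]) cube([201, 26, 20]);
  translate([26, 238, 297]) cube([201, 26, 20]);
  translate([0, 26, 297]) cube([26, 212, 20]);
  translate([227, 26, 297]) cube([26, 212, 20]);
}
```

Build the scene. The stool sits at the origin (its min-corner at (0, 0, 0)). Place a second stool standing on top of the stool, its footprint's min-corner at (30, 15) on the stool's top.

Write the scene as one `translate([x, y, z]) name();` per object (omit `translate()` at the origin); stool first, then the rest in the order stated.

stool();
translate([30, 15, 385]) stool_2();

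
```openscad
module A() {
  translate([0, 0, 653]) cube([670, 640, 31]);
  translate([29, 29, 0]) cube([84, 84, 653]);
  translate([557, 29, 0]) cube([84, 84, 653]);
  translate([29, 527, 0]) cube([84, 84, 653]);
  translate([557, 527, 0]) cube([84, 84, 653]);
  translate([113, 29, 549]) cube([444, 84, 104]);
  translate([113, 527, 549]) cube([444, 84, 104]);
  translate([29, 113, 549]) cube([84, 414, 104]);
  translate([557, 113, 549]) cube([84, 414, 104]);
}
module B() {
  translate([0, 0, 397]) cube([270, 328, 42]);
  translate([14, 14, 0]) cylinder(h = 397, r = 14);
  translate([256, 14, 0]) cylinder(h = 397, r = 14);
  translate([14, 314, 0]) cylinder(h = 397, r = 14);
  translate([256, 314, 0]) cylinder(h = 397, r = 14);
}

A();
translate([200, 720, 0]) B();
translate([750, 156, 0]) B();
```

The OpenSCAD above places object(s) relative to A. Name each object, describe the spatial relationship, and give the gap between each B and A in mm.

A is a table. B is a stool. Two stools sit around the table at the +y, +x sides. The gap between each stool and the table is 80 mm.

Each stool's nearest face is 80 mm from the table's bounding box.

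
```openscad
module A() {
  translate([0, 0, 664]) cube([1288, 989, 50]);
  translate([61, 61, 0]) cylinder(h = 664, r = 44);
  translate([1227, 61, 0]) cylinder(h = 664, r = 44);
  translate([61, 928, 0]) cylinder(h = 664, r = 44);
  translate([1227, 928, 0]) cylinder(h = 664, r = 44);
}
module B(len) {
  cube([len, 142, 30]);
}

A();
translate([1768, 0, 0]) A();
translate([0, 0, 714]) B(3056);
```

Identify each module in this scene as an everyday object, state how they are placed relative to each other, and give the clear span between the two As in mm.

Second table starts at x = 1768; first ends at x = 1288; clear span = 1768 − 1288 = 480 mm.

A is a table. B is a beam. A beam spans the tops of two tables. The clear span between the two tables is 480 mm.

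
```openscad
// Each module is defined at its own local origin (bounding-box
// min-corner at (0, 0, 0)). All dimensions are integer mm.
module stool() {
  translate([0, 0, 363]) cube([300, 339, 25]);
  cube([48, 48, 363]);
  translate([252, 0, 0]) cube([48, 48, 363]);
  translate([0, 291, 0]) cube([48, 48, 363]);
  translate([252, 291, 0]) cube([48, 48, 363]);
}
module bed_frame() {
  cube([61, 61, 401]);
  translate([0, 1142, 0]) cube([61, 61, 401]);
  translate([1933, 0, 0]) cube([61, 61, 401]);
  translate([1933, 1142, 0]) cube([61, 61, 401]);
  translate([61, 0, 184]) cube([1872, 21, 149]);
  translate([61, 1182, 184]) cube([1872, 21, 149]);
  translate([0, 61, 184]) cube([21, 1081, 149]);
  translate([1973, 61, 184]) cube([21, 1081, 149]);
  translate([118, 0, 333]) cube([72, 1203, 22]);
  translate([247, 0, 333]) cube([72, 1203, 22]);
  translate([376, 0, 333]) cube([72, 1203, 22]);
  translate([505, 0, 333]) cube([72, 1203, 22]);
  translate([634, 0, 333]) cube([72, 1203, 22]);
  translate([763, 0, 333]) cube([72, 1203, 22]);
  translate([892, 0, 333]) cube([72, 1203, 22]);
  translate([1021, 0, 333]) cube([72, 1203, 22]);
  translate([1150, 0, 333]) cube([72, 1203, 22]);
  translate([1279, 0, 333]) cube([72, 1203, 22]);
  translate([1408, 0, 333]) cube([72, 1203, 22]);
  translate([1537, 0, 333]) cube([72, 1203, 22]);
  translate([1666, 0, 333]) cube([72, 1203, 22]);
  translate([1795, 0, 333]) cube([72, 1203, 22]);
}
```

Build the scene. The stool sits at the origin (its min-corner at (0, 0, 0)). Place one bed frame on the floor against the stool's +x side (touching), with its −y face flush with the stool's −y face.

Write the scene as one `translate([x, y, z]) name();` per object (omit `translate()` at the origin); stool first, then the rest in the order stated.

stool();
translate([300, 0, 0]) bed_frame();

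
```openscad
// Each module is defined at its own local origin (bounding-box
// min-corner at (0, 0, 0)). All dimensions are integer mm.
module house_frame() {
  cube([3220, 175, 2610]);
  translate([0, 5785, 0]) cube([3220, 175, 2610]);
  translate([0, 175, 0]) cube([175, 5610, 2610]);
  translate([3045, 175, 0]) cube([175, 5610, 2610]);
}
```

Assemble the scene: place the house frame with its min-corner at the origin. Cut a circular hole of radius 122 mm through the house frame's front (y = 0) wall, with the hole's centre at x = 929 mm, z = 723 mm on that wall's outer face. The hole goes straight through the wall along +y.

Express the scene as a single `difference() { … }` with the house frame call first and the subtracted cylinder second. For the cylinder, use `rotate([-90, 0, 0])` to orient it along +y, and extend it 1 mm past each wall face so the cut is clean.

difference() {
  house_frame();
  translate([929, -1, 723]) rotate([-90, 0, 0]) cylinder(h = 177, r = 122);
}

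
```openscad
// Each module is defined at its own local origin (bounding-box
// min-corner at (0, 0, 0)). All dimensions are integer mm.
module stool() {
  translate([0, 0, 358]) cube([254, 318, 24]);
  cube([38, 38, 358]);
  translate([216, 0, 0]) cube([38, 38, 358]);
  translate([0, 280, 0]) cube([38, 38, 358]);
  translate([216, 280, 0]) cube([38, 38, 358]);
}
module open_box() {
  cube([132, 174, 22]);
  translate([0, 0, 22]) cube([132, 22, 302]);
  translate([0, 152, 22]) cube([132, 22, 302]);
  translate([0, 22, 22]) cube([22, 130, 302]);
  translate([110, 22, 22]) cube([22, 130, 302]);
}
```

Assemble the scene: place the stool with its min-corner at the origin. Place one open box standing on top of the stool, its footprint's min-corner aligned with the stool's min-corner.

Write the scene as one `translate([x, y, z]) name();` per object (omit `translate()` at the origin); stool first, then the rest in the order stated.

stool();
translate([0, 0, 382]) open_box();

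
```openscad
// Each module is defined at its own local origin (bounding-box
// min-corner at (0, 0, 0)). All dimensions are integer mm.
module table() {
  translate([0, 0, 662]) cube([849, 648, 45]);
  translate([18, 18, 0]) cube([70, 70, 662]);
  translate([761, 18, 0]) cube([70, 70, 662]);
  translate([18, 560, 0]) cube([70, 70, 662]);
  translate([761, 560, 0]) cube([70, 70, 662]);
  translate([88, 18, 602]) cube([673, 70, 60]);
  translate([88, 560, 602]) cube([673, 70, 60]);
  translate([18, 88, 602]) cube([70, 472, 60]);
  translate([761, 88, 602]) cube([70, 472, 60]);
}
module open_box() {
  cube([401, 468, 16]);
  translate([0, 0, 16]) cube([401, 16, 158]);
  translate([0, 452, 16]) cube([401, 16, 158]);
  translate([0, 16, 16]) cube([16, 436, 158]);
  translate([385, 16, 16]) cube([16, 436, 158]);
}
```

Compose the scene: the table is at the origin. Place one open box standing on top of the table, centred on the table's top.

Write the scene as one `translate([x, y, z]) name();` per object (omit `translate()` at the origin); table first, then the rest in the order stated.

table();
translate([224, 90, 707]) open_box();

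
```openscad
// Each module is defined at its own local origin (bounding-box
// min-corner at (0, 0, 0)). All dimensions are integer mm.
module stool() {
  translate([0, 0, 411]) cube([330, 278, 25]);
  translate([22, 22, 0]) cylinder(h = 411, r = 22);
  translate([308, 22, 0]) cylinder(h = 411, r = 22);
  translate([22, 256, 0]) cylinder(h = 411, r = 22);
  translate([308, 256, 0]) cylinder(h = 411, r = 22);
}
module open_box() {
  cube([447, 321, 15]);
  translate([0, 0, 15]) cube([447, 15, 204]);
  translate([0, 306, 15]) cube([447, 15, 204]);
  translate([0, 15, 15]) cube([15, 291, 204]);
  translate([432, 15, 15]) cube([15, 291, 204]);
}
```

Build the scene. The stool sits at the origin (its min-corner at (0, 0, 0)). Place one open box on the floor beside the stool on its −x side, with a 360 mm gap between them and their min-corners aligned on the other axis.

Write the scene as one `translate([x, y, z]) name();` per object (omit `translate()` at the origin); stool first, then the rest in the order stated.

stool();
translate([-807, 0, 0]) open_box();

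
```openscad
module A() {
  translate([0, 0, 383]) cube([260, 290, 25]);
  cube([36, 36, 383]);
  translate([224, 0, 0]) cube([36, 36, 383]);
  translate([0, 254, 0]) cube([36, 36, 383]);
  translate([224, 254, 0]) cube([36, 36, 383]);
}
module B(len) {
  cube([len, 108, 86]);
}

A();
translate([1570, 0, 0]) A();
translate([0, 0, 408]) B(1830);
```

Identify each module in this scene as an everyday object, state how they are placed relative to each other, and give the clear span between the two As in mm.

Second stool starts at x = 1570; first ends at x = 260; clear span = 1570 − 260 = 1310 mm.

A is a stool. B is a beam. A beam spans the tops of two stools. The clear span between the two stools is 1310 mm.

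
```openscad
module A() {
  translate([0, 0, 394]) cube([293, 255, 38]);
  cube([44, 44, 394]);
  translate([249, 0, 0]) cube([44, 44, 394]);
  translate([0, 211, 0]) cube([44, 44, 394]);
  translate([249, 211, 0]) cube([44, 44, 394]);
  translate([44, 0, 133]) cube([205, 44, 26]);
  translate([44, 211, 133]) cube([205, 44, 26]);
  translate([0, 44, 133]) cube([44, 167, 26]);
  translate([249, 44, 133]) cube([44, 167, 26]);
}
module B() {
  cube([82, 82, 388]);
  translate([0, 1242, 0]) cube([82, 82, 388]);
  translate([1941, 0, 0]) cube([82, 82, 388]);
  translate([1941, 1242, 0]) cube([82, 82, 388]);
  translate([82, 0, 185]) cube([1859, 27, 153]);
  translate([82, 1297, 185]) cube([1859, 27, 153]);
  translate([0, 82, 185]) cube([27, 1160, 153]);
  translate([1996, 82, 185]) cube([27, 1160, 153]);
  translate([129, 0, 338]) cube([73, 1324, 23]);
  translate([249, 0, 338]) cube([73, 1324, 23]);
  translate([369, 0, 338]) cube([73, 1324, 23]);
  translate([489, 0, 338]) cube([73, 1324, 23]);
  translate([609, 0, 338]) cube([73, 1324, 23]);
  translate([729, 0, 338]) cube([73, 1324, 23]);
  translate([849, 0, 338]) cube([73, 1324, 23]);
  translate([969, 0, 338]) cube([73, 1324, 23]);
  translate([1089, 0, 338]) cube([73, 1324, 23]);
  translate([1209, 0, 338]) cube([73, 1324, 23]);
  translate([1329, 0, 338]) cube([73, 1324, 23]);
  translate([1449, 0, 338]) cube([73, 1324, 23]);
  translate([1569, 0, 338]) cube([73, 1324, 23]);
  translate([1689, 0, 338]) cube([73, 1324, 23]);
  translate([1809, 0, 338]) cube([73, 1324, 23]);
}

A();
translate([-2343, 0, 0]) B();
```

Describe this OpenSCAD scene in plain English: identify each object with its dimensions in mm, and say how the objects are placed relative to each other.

A is a simple wooden stool: a rectangular seat 293 mm (x) by 255 mm (y), 38 mm thick, top face at z = 432 mm, on four square legs, each 44×44 mm in cross-section. The legs rest on z = 0, each flush with a corner of the seat. Four stretchers, 44 mm wide and 26 mm tall, connect adjacent legs with their undersides at z = 133 mm, each running between the inner faces of the legs it joins and aligned with the legs' outer faces on the other axis.

B is a bed frame 2023 mm long (x) by 1324 mm wide (y). Four 82×82 mm corner posts, 388 mm tall, at the corners of the footprint. Four rails of 27 mm thickness and 153 mm height run between adjacent posts with their undersides at z = 185 mm, their outer faces flush with the outside of the frame (the two x-running rails run between the posts' inner faces; the two y-running rails run between the posts' inner faces). 15 slats, each 73 mm wide (x) and 23 mm thick, lie across the top of the two x-running rails, running the full 1324 mm width of the frame in y; the slats are evenly spaced along x between the inner faces of the end posts with equal gaps (rounded down to the nearest mm) at the −x end and between each pair — any rounding remainder accumulates at the +x end.

The bed frame is on the floor beside the stool on its −x side.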